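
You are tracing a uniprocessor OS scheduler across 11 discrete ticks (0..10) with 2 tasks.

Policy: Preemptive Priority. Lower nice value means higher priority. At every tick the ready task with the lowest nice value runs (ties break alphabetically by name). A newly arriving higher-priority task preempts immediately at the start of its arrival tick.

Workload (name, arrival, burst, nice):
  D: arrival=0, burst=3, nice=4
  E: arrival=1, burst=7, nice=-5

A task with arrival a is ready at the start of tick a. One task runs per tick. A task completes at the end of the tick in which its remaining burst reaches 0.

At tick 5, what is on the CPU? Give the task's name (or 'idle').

running at tick 5 = E

t=0: ready={D} → run D
t=1: ready={D,E} → run E
t=2: ready={D,E} → run E
t=3: ready={D,E} → run E
t=4: ready={D,E} → run E
t=5: ready={D,E} → run E
t=6: ready={D,E} → run E
t=7: ready={D,E} → run E
t=8: ready={D} → run D
t=9: ready={D} → run D
t=10: (idle)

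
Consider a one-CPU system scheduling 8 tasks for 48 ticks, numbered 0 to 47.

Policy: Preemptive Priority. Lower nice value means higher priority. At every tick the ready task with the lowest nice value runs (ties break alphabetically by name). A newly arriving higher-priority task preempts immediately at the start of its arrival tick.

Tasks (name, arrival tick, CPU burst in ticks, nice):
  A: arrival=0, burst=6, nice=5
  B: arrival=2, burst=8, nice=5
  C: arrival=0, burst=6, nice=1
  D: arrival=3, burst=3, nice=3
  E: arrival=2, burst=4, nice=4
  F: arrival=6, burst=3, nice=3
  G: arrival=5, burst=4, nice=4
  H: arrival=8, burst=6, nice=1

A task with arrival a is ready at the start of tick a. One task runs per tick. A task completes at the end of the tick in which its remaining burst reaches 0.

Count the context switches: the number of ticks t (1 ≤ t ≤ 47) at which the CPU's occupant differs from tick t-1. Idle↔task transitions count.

t=0: ready={A,C} → run C
t=1: ready={A,C} → run C
t=2: ready={A,B,C,E} → run C
t=3: ready={A,B,C,D,E} → run C
t=4: ready={A,B,C,D,E} → run C
t=5: ready={A,B,C,D,E,G} → run C
t=6: ready={A,B,D,E,F,G} → run D
t=7: ready={A,B,D,E,F,G} → run D
t=8: ready={A,B,D,E,F,G,H} → run H
t=9: ready={A,B,D,E,F,G,H} → run H
t=10: ready={A,B,D,E,F,G,H} → run H
t=11: ready={A,B,D,E,F,G,H} → run H
t=12: ready={A,B,D,E,F,G,H} → run H
t=13: ready={A,B,D,E,F,G,H} → run H
t=14: ready={A,B,D,E,F,G} → run D
t=15: ready={A,B,E,F,G} → run F
t=16: ready={A,B,E,F,G} → run F
t=17: ready={A,B,E,F,G} → run F
t=18: ready={A,B,E,G} → run E
t=19: ready={A,B,E,G} → run E
t=20: ready={A,B,E,G} → run E
t=21: ready={A,B,E,G} → run E
t=22: ready={A,B,G} → run G
t=23: ready={A,B,G} → run G
t=24: ready={A,B,G} → run G
t=25: ready={A,B,G} → run G
t=26: ready={A,B} → run A
t=27: ready={A,B} → run A
t=28: ready={A,B} → run A
t=29: ready={A,B} → run A
t=30: ready={A,B} → run A
t=31: ready={A,B} → run A
t=32: ready={B} → run B
t=33: ready={B} → run B
t=34: ready={B} → run B
t=35: ready={B} → run B
t=36: ready={B} → run B
t=37: ready={B} → run B
t=38: ready={B} → run B
t=39: ready={B} → run B
t=40: (idle)
t=41: (idle)
t=42: (idle)
t=43: (idle)
t=44: (idle)
t=45: (idle)
t=46: (idle)
t=47: (idle)

context switches = 9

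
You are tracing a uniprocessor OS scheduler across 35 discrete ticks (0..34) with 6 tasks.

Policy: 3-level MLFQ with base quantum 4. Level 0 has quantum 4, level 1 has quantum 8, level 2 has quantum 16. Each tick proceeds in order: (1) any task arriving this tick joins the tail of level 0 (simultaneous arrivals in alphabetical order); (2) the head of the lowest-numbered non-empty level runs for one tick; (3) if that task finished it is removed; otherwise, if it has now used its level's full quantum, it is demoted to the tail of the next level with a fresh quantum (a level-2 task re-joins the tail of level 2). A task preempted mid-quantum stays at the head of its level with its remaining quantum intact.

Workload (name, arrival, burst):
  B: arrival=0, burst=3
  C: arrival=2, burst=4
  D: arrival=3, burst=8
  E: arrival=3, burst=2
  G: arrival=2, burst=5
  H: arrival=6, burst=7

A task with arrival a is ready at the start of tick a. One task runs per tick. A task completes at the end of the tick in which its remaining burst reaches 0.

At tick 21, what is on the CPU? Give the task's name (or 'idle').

t=0: L0/L1/L2 = B/-/- → run B
t=1: L0/L1/L2 = B/-/- → run B
t=2: L0/L1/L2 = BCG/-/- → run B
t=3: L0/L1/L2 = CGDE/-/- → run C
t=4: L0/L1/L2 = CGDE/-/- → run C
t=5: L0/L1/L2 = CGDE/-/- → run C
t=6: L0/L1/L2 = CGDEH/-/- → run C
t=7: L0/L1/L2 = GDEH/-/- → run G
t=8: L0/L1/L2 = GDEH/-/- → run G
t=9: L0/L1/L2 = GDEH/-/- → run G
t=10: L0/L1/L2 = GDEH/-/- → run G
t=11: L0/L1/L2 = DEH/G/- → run D
t=12: L0/L1/L2 = DEH/G/- → run D
t=13: L0/L1/L2 = DEH/G/- → run D
t=14: L0/L1/L2 = DEH/G/- → run D
t=15: L0/L1/L2 = EH/GD/- → run E
t=16: L0/L1/L2 = EH/GD/- → run E
t=17: L0/L1/L2 = H/GD/- → run H
t=18: L0/L1/L2 = H/GD/- → run H
t=19: L0/L1/L2 = H/GD/- → run H
t=20: L0/L1/L2 = H/GD/- → run H
t=21: L0/L1/L2 = -/GDH/- → run G
t=22: L0/L1/L2 = -/DH/- → run D
t=23: L0/L1/L2 = -/DH/- → run D
t=24: L0/L1/L2 = -/DH/- → run D
t=25: L0/L1/L2 = -/DH/- → run D
t=26: L0/L1/L2 = -/H/- → run H
t=27: L0/L1/L2 = -/H/- → run H
t=28: L0/L1/L2 = -/H/- → run H
t=29: (idle)
t=30: (idle)
t=31: (idle)
t=32: (idle)
t=33: (idle)
t=34: (idle)

running at tick 21 = G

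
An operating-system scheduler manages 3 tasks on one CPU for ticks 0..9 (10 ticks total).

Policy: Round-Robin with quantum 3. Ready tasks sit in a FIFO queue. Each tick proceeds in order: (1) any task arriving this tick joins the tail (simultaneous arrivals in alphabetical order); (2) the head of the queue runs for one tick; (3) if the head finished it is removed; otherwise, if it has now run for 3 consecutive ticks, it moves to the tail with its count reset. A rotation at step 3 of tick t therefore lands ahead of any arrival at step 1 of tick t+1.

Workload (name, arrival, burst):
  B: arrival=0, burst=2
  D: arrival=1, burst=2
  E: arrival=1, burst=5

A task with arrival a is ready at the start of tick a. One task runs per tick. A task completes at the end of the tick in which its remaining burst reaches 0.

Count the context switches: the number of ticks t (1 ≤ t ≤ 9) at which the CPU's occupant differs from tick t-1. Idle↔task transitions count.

t=0: queue=[B] q_used=0 → run B
t=1: queue=[B,D,E] q_used=1 → run B
t=2: queue=[D,E] q_used=0 → run D
t=3: queue=[D,E] q_used=1 → run D
t=4: queue=[E] q_used=0 → run E
t=5: queue=[E] q_used=1 → run E
t=6: queue=[E] q_used=2 → run E
t=7: queue=[E] q_used=0 → run E
t=8: queue=[E] q_used=1 → run E
t=9: (idle)

context switches = 3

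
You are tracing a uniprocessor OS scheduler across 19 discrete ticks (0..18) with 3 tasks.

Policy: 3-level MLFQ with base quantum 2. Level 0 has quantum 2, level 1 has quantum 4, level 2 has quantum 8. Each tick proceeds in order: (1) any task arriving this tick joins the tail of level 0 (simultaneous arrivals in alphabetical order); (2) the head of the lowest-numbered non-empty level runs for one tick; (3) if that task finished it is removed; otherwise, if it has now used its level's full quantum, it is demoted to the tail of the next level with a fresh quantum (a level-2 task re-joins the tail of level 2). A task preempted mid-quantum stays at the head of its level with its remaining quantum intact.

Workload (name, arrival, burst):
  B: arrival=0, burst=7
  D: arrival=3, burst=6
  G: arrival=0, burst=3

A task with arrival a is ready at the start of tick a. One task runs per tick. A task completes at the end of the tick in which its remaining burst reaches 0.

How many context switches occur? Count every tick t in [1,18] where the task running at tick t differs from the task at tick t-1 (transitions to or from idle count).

context switches = 7

t=0: L0/L1/L2 = BG/-/- → run B
t=1: L0/L1/L2 = BG/-/- → run B
t=2: L0/L1/L2 = G/B/- → run G
t=3: L0/L1/L2 = GD/B/- → run G
t=4: L0/L1/L2 = D/BG/- → run D
t=5: L0/L1/L2 = D/BG/- → run D
t=6: L0/L1/L2 = -/BGD/- → run B
t=7: L0/L1/L2 = -/BGD/- → run B
t=8: L0/L1/L2 = -/BGD/- → run B
t=9: L0/L1/L2 = -/BGD/- → run B
t=10: L0/L1/L2 = -/GD/B → run G
t=11: L0/L1/L2 = -/D/B → run D
t=12: L0/L1/L2 = -/D/B → run D
t=13: L0/L1/L2 = -/D/B → run D
t=14: L0/L1/L2 = -/D/B → run D
t=15: L0/L1/L2 = -/-/B → run B
t=16: (idle)
t=17: (idle)
t=18: (idle)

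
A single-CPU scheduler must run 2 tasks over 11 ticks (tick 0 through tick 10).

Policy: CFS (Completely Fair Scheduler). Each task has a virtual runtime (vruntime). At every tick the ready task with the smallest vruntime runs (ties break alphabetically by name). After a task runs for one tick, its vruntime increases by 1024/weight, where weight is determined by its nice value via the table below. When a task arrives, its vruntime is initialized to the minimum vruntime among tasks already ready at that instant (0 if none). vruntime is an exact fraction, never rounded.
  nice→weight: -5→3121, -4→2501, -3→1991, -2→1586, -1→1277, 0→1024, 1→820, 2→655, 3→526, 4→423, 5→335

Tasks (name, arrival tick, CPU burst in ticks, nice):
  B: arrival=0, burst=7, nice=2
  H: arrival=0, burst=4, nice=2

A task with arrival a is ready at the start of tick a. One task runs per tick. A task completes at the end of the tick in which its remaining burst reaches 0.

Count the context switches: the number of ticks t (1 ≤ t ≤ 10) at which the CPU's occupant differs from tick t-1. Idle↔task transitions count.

context switches = 8

t=0: vr[B=0 H=0] → run B
t=1: vr[B=1024/655 H=0] → run H
t=2: vr[B=1024/655 H=1024/655] → run B
t=3: vr[B=2048/655 H=1024/655] → run H
t=4: vr[B=2048/655 H=2048/655] → run B
t=5: vr[B=3072/655 H=2048/655] → run H
t=6: vr[B=3072/655 H=3072/655] → run B
t=7: vr[B=4096/655 H=3072/655] → run H
t=8: vr[B=4096/655] → run B
t=9: vr[B=1024/131] → run B
t=10: vr[B=6144/655] → run B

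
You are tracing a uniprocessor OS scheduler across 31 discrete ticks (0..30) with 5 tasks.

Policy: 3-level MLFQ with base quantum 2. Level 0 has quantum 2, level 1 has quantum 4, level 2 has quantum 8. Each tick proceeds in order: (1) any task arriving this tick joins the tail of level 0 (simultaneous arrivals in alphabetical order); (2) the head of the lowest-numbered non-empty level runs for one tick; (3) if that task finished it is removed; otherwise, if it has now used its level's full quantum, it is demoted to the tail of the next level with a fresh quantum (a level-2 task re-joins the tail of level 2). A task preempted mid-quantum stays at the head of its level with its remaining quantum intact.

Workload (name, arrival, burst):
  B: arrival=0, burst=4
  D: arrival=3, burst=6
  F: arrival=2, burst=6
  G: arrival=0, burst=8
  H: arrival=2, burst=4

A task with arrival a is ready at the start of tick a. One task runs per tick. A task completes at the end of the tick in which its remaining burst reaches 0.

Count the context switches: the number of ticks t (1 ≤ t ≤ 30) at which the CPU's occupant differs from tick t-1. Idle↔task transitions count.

t=0: L0/L1/L2 = BG/-/- → run B
t=1: L0/L1/L2 = BG/-/- → run B
t=2: L0/L1/L2 = GFH/B/- → run G
t=3: L0/L1/L2 = GFHD/B/- → run G
t=4: L0/L1/L2 = FHD/BG/- → run F
t=5: L0/L1/L2 = FHD/BG/- → run F
t=6: L0/L1/L2 = HD/BGF/- → run H
t=7: L0/L1/L2 = HD/BGF/- → run H
t=8: L0/L1/L2 = D/BGFH/- → run D
t=9: L0/L1/L2 = D/BGFH/- → run D
t=10: L0/L1/L2 = -/BGFHD/- → run B
t=11: L0/L1/L2 = -/BGFHD/- → run B
t=12: L0/L1/L2 = -/GFHD/- → run G
t=13: L0/L1/L2 = -/GFHD/- → run G
t=14: L0/L1/L2 = -/GFHD/- → run G
t=15: L0/L1/L2 = -/GFHD/- → run G
t=16: L0/L1/L2 = -/FHD/G → run F
t=17: L0/L1/L2 = -/FHD/G → run F
t=18: L0/L1/L2 = -/FHD/G → run F
t=19: L0/L1/L2 = -/FHD/G → run F
t=20: L0/L1/L2 = -/HD/G → run H
t=21: L0/L1/L2 = -/HD/G → run H
t=22: L0/L1/L2 = -/D/G → run D
t=23: L0/L1/L2 = -/D/G → run D
t=24: L0/L1/L2 = -/D/G → run D
t=25: L0/L1/L2 = -/D/G → run D
t=26: L0/L1/L2 = -/-/G → run G
t=27: L0/L1/L2 = -/-/G → run G
t=28: (idle)
t=29: (idle)
t=30: (idle)

context switches = 11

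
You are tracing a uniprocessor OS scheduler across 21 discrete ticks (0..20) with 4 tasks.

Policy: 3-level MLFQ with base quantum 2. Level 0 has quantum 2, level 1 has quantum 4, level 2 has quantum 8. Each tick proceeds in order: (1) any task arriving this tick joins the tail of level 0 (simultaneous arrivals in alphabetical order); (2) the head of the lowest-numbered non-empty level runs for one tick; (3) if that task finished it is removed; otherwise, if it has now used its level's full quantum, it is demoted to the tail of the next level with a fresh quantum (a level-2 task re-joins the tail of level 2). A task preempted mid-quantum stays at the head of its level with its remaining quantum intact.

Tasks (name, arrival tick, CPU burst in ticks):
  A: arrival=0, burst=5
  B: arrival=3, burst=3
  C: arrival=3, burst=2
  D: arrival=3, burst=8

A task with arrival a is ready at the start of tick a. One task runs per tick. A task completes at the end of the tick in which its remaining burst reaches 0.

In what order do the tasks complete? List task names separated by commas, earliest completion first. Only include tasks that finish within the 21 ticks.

completion order = C, A, B, D

t=0: L0/L1/L2 = A/-/- → run A
t=1: L0/L1/L2 = A/-/- → run A
t=2: L0/L1/L2 = -/A/- → run A
t=3: L0/L1/L2 = BCD/A/- → run B
t=4: L0/L1/L2 = BCD/A/- → run B
t=5: L0/L1/L2 = CD/AB/- → run C
t=6: L0/L1/L2 = CD/AB/- → run C
t=7: L0/L1/L2 = D/AB/- → run D
t=8: L0/L1/L2 = D/AB/- → run D
t=9: L0/L1/L2 = -/ABD/- → run A
t=10: L0/L1/L2 = -/ABD/- → run A
t=11: L0/L1/L2 = -/BD/- → run B
t=12: L0/L1/L2 = -/D/- → run D
t=13: L0/L1/L2 = -/D/- → run D
t=14: L0/L1/L2 = -/D/- → run D
t=15: L0/L1/L2 = -/D/- → run D
t=16: L0/L1/L2 = -/-/D → run D
t=17: L0/L1/L2 = -/-/D → run D
t=18: (idle)
t=19: (idle)
t=20: (idle)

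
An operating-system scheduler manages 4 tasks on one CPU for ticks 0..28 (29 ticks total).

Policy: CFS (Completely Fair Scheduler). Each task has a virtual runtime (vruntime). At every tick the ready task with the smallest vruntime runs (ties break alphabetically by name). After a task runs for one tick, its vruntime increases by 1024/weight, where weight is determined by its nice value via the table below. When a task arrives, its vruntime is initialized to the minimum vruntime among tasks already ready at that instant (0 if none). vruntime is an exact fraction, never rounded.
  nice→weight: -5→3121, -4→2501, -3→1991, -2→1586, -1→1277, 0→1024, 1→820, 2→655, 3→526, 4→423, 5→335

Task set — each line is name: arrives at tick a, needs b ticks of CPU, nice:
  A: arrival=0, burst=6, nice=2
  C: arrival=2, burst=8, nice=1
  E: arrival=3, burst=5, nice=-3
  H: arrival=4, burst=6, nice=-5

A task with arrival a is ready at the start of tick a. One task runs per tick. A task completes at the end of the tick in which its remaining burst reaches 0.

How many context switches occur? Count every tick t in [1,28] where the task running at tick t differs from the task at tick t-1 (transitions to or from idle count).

context switches = 18

t=0: vr[A=0] → run A
t=1: vr[A=1024/655] → run A
t=2: vr[A=2048/655 C=2048/655] → run A
t=3: vr[A=3072/655 C=2048/655 E=2048/655] → run C
t=4: vr[A=3072/655 C=117504/26855 E=2048/655 H=2048/655] → run E
t=5: vr[A=3072/655 C=117504/26855 E=4748288/1304105 H=2048/655] → run H
t=6: vr[A=3072/655 C=117504/26855 E=4748288/1304105 H=7062528/2044255] → run H
t=7: vr[A=3072/655 C=117504/26855 E=4748288/1304105 H=7733248/2044255] → run E
t=8: vr[A=3072/655 C=117504/26855 E=5419008/1304105 H=7733248/2044255] → run H
t=9: vr[A=3072/655 C=117504/26855 E=5419008/1304105 H=8403968/2044255] → run H
t=10: vr[A=3072/655 C=117504/26855 E=5419008/1304105 H=9074688/2044255] → run E
t=11: vr[A=3072/655 C=117504/26855 E=6089728/1304105 H=9074688/2044255] → run C
t=12: vr[A=3072/655 C=30208/5371 E=6089728/1304105 H=9074688/2044255] → run H
t=13: vr[A=3072/655 C=30208/5371 E=6089728/1304105 H=9745408/2044255] → run E
t=14: vr[A=3072/655 C=30208/5371 E=6760448/1304105 H=9745408/2044255] → run A
t=15: vr[A=4096/655 C=30208/5371 E=6760448/1304105 H=9745408/2044255] → run H
t=16: vr[A=4096/655 C=30208/5371 E=6760448/1304105] → run E
t=17: vr[A=4096/655 C=30208/5371] → run C
t=18: vr[A=4096/655 C=184576/26855] → run A
t=19: vr[A=1024/131 C=184576/26855] → run C
t=20: vr[A=1024/131 C=218112/26855] → run A
t=21: vr[C=218112/26855] → run C
t=22: vr[C=251648/26855] → run C
t=23: vr[C=285184/26855] → run C
t=24: vr[C=63744/5371] → run C
t=25: (idle)
t=26: (idle)
t=27: (idle)
t=28: (idle)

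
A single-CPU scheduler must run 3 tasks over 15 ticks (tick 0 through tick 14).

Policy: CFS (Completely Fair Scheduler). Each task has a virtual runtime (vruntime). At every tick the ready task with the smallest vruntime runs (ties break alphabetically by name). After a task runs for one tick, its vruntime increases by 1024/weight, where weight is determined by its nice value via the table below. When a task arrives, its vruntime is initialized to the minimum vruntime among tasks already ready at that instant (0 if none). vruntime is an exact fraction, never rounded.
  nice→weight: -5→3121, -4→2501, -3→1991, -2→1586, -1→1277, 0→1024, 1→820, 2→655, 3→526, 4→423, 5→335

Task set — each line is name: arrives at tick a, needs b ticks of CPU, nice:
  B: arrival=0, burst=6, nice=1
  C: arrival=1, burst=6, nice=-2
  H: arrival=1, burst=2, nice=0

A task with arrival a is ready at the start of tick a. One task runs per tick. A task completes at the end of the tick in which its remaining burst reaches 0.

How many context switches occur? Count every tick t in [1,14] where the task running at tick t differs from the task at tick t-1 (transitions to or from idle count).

t=0: vr[B=0] → run B
t=1: vr[B=256/205 C=256/205 H=256/205] → run B
t=2: vr[B=512/205 C=256/205 H=256/205] → run C
t=3: vr[B=512/205 C=307968/162565 H=256/205] → run H
t=4: vr[B=512/205 C=307968/162565 H=461/205] → run C
t=5: vr[B=512/205 C=412928/162565 H=461/205] → run H
t=6: vr[B=512/205 C=412928/162565] → run B
t=7: vr[B=768/205 C=412928/162565] → run C
t=8: vr[B=768/205 C=517888/162565] → run C
t=9: vr[B=768/205 C=622848/162565] → run B
t=10: vr[B=1024/205 C=622848/162565] → run C
t=11: vr[B=1024/205 C=727808/162565] → run C
t=12: vr[B=1024/205] → run B
t=13: vr[B=256/41] → run B
t=14: (idle)

context switches = 10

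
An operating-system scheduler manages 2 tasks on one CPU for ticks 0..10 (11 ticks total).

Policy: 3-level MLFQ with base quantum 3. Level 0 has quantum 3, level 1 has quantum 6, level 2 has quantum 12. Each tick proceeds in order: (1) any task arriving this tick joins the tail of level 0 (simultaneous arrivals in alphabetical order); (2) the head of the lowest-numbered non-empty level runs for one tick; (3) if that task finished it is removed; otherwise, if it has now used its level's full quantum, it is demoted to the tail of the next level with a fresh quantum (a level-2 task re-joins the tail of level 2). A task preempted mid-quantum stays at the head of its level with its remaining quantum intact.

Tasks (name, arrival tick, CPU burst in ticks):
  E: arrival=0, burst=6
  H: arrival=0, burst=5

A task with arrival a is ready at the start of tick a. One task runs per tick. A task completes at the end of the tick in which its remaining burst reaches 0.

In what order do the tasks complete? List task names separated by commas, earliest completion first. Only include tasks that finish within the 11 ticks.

completion order = E, H

t=0: L0/L1/L2 = EH/-/- → run E
t=1: L0/L1/L2 = EH/-/- → run E
t=2: L0/L1/L2 = EH/-/- → run E
t=3: L0/L1/L2 = H/E/- → run H
t=4: L0/L1/L2 = H/E/- → run H
t=5: L0/L1/L2 = H/E/- → run H
t=6: L0/L1/L2 = -/EH/- → run E
t=7: L0/L1/L2 = -/EH/- → run E
t=8: L0/L1/L2 = -/EH/- → run E
t=9: L0/L1/L2 = -/H/- → run H
t=10: L0/L1/L2 = -/H/- → run H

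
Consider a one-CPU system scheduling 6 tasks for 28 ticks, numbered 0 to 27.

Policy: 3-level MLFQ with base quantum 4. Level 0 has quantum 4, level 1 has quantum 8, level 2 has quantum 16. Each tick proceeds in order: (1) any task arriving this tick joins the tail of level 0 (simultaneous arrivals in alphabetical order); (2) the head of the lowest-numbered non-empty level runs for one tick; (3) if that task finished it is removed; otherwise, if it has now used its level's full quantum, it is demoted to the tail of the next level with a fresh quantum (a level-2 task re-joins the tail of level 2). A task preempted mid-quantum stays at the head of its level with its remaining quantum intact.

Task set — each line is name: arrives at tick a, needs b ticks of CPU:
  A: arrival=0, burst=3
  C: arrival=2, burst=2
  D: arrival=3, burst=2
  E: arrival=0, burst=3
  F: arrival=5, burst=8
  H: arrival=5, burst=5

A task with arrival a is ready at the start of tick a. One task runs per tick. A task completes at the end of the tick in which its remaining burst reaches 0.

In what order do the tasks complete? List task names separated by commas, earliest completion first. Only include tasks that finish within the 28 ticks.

t=0: L0/L1/L2 = AE/-/- → run A
t=1: L0/L1/L2 = AE/-/- → run A
t=2: L0/L1/L2 = AEC/-/- → run A
t=3: L0/L1/L2 = ECD/-/- → run E
t=4: L0/L1/L2 = ECD/-/- → run E
t=5: L0/L1/L2 = ECDFH/-/- → run E
t=6: L0/L1/L2 = CDFH/-/- → run C
t=7: L0/L1/L2 = CDFH/-/- → run C
t=8: L0/L1/L2 = DFH/-/- → run D
t=9: L0/L1/L2 = DFH/-/- → run D
t=10: L0/L1/L2 = FH/-/- → run F
t=11: L0/L1/L2 = FH/-/- → run F
t=12: L0/L1/L2 = FH/-/- → run F
t=13: L0/L1/L2 = FH/-/- → run F
t=14: L0/L1/L2 = H/F/- → run H
t=15: L0/L1/L2 = H/F/- → run H
t=16: L0/L1/L2 = H/F/- → run H
t=17: L0/L1/L2 = H/F/- → run H
t=18: L0/L1/L2 = -/FH/- → run F
t=19: L0/L1/L2 = -/FH/- → run F
t=20: L0/L1/L2 = -/FH/- → run F
t=21: L0/L1/L2 = -/FH/- → run F
t=22: L0/L1/L2 = -/H/- → run H
t=23: (idle)
t=24: (idle)
t=25: (idle)
t=26: (idle)
t=27: (idle)

completion order = A, E, C, D, F, H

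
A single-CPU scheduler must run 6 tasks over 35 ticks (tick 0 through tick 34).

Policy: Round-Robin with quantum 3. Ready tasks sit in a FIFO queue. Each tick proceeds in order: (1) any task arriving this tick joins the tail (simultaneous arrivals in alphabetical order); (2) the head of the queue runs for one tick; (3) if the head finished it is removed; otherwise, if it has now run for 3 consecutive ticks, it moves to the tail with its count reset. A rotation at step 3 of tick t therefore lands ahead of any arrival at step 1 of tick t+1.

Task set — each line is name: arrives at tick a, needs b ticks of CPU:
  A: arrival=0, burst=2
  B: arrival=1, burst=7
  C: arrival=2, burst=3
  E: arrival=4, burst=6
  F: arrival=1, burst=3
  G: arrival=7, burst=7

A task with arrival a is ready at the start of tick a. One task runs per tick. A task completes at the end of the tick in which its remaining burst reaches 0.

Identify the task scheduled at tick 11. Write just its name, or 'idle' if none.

running at tick 11 = E

t=0: queue=[A] q_used=0 → run A
t=1: queue=[A,B,F] q_used=1 → run A
t=2: queue=[B,F,C] q_used=0 → run B
t=3: queue=[B,F,C] q_used=1 → run B
t=4: queue=[B,F,C,E] q_used=2 → run B
t=5: queue=[F,C,E,B] q_used=0 → run F
t=6: queue=[F,C,E,B] q_used=1 → run F
t=7: queue=[F,C,E,B,G] q_used=2 → run F
t=8: queue=[C,E,B,G] q_used=0 → run C
t=9: queue=[C,E,B,G] q_used=1 → run C
t=10: queue=[C,E,B,G] q_used=2 → run C
t=11: queue=[E,B,G] q_used=0 → run E
t=12: queue=[E,B,G] q_used=1 → run E
t=13: queue=[E,B,G] q_used=2 → run E
t=14: queue=[B,G,E] q_used=0 → run B
t=15: queue=[B,G,E] q_used=1 → run B
t=16: queue=[B,G,E] q_used=2 → run B
t=17: queue=[G,E,B] q_used=0 → run G
t=18: queue=[G,E,B] q_used=1 → run G
t=19: queue=[G,E,B] q_used=2 → run G
t=20: queue=[E,B,G] q_used=0 → run E
t=21: queue=[E,B,G] q_used=1 → run E
t=22: queue=[E,B,G] q_used=2 → run E
t=23: queue=[B,G] q_used=0 → run B
t=24: queue=[G] q_used=0 → run G
t=25: queue=[G] q_used=1 → run G
t=26: queue=[G] q_used=2 → run G
t=27: queue=[G] q_used=0 → run G
t=28: (idle)
t=29: (idle)
t=30: (idle)
t=31: (idle)
t=32: (idle)
t=33: (idle)
t=34: (idle)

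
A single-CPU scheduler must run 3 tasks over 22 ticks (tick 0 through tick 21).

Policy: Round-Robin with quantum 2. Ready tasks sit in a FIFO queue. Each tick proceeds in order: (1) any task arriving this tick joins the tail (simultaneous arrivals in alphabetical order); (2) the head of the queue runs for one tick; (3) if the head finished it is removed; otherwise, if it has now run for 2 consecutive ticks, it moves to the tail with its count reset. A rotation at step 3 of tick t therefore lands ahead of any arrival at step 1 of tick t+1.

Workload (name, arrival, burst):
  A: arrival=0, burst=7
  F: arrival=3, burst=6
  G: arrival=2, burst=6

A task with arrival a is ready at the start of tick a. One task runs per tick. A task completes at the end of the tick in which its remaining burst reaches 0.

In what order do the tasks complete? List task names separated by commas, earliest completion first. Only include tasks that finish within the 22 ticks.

t=0: queue=[A] q_used=0 → run A
t=1: queue=[A] q_used=1 → run A
t=2: queue=[A,G] q_used=0 → run A
t=3: queue=[A,G,F] q_used=1 → run A
t=4: queue=[G,F,A] q_used=0 → run G
t=5: queue=[G,F,A] q_used=1 → run G
t=6: queue=[F,A,G] q_used=0 → run F
t=7: queue=[F,A,G] q_used=1 → run F
t=8: queue=[A,G,F] q_used=0 → run A
t=9: queue=[A,G,F] q_used=1 → run A
t=10: queue=[G,F,A] q_used=0 → run G
t=11: queue=[G,F,A] q_used=1 → run G
t=12: queue=[F,A,G] q_used=0 → run F
t=13: queue=[F,A,G] q_used=1 → run F
t=14: queue=[A,G,F] q_used=0 → run A
t=15: queue=[G,F] q_used=0 → run G
t=16: queue=[G,F] q_used=1 → run G
t=17: queue=[F] q_used=0 → run F
t=18: queue=[F] q_used=1 → run F
t=19: (idle)
t=20: (idle)
t=21: (idle)

completion order = A, G, F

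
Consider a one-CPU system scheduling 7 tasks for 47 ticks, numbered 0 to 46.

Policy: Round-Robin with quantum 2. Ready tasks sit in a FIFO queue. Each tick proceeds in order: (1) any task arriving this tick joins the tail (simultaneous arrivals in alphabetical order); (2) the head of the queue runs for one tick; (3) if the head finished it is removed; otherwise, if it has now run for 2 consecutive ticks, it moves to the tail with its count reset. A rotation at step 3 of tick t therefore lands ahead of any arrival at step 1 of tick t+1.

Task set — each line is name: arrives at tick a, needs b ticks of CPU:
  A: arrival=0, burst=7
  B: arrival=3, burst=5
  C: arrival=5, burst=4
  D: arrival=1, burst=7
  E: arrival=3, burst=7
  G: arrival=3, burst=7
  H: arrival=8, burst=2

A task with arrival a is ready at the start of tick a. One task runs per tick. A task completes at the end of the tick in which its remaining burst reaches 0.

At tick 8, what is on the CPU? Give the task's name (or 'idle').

running at tick 8 = E

t=0: queue=[A] q_used=0 → run A
t=1: queue=[A,D] q_used=1 → run A
t=2: queue=[D,A] q_used=0 → run D
t=3: queue=[D,A,B,E,G] q_used=1 → run D
t=4: queue=[A,B,E,G,D] q_used=0 → run A
t=5: queue=[A,B,E,G,D,C] q_used=1 → run A
t=6: queue=[B,E,G,D,C,A] q_used=0 → run B
t=7: queue=[B,E,G,D,C,A] q_used=1 → run B
t=8: queue=[E,G,D,C,A,B,H] q_used=0 → run E
t=9: queue=[E,G,D,C,A,B,H] q_used=1 → run E
t=10: queue=[G,D,C,A,B,H,E] q_used=0 → run G
t=11: queue=[G,D,C,A,B,H,E] q_used=1 → run G
t=12: queue=[D,C,A,B,H,E,G] q_used=0 → run D
t=13: queue=[D,C,A,B,H,E,G] q_used=1 → run D
t=14: queue=[C,A,B,H,E,G,D] q_used=0 → run C
t=15: queue=[C,A,B,H,E,G,D] q_used=1 → run C
t=16: queue=[A,B,H,E,G,D,C] q_used=0 → run A
t=17: queue=[A,B,H,E,G,D,C] q_used=1 → run A
t=18: queue=[B,H,E,G,D,C,A] q_used=0 → run B
t=19: queue=[B,H,E,G,D,C,A] q_used=1 → run B
t=20: queue=[H,E,G,D,C,A,B] q_used=0 → run H
t=21: queue=[H,E,G,D,C,A,B] q_used=1 → run H
t=22: queue=[E,G,D,C,A,B] q_used=0 → run E
t=23: queue=[E,G,D,C,A,B] q_used=1 → run E
t=24: queue=[G,D,C,A,B,E] q_used=0 → run G
t=25: queue=[G,D,C,A,B,E] q_used=1 → run G
t=26: queue=[D,C,A,B,E,G] q_used=0 → run D
t=27: queue=[D,C,A,B,E,G] q_used=1 → run D
t=28: queue=[C,A,B,E,G,D] q_used=0 → run C
t=29: queue=[C,A,B,E,G,D] q_used=1 → run C
t=30: queue=[A,B,E,G,D] q_used=0 → run A
t=31: queue=[B,E,G,D] q_used=0 → run B
t=32: queue=[E,G,D] q_used=0 → run E
t=33: queue=[E,G,D] q_used=1 → run E
t=34: queue=[G,D,E] q_used=0 → run G
t=35: queue=[G,D,E] q_used=1 → run G
t=36: queue=[D,E,G] q_used=0 → run D
t=37: queue=[E,G] q_used=0 → run E
t=38: queue=[G] q_used=0 → run G
t=39: (idle)
t=40: (idle)
t=41: (idle)
t=42: (idle)
t=43: (idle)
t=44: (idle)
t=45: (idle)
t=46: (idle)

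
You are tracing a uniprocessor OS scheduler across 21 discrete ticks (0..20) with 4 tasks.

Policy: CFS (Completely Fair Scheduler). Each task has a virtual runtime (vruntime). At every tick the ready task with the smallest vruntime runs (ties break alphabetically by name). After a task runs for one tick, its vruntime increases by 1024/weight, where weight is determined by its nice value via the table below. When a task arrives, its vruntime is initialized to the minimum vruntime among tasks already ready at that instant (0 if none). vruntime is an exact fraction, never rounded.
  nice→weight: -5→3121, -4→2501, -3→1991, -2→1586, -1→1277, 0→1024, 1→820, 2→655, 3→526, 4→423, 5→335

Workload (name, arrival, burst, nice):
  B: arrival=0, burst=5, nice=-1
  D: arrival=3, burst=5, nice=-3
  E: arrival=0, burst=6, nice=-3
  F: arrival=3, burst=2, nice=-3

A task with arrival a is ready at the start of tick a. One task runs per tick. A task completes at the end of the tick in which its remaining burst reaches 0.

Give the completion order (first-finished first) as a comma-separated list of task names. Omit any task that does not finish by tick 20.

t=0: vr[B=0 E=0] → run B
t=1: vr[B=1024/1277 E=0] → run E
t=2: vr[B=1024/1277 E=1024/1991] → run E
t=3: vr[B=1024/1277 D=1024/1277 E=2048/1991 F=1024/1277] → run B
t=4: vr[B=2048/1277 D=1024/1277 E=2048/1991 F=1024/1277] → run D
t=5: vr[B=2048/1277 D=3346432/2542507 E=2048/1991 F=1024/1277] → run F
t=6: vr[B=2048/1277 D=3346432/2542507 E=2048/1991 F=3346432/2542507] → run E
t=7: vr[B=2048/1277 D=3346432/2542507 E=3072/1991 F=3346432/2542507] → run D
t=8: vr[B=2048/1277 D=4654080/2542507 E=3072/1991 F=3346432/2542507] → run F
t=9: vr[B=2048/1277 D=4654080/2542507 E=3072/1991] → run E
t=10: vr[B=2048/1277 D=4654080/2542507 E=4096/1991] → run B
t=11: vr[B=3072/1277 D=4654080/2542507 E=4096/1991] → run D
t=12: vr[B=3072/1277 D=5961728/2542507 E=4096/1991] → run E
t=13: vr[B=3072/1277 D=5961728/2542507 E=5120/1991] → run D
t=14: vr[B=3072/1277 D=7269376/2542507 E=5120/1991] → run B
t=15: vr[B=4096/1277 D=7269376/2542507 E=5120/1991] → run E
t=16: vr[B=4096/1277 D=7269376/2542507] → run D
t=17: vr[B=4096/1277] → run B
t=18: (idle)
t=19: (idle)
t=20: (idle)

completion order = F, E, D, B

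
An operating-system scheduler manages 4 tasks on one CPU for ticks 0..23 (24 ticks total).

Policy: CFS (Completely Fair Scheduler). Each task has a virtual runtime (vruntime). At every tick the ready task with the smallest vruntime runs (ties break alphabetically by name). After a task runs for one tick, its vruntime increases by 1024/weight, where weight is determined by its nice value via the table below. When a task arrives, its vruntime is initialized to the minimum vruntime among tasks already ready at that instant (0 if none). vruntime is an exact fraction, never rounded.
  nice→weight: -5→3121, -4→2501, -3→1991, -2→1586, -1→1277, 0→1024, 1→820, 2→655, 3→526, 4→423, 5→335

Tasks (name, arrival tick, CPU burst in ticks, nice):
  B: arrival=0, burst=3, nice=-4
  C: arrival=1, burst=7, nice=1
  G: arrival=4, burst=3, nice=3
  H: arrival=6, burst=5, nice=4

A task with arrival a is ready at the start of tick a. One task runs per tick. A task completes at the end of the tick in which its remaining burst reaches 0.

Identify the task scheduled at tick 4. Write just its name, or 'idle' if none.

t=0: vr[B=0] → run B
t=1: vr[B=1024/2501 C=1024/2501] → run B
t=2: vr[B=2048/2501 C=1024/2501] → run C
t=3: vr[B=2048/2501 C=20736/12505] → run B
t=4: vr[C=20736/12505 G=20736/12505] → run C
t=5: vr[C=36352/12505 G=20736/12505] → run G
t=6: vr[C=36352/12505 G=11856128/3288815 H=36352/12505] → run C
t=7: vr[C=51968/12505 G=11856128/3288815 H=36352/12505] → run H
t=8: vr[C=51968/12505 G=11856128/3288815 H=28182016/5289615] → run G
t=9: vr[C=51968/12505 G=18258688/3288815 H=28182016/5289615] → run C
t=10: vr[C=67584/12505 G=18258688/3288815 H=28182016/5289615] → run H
t=11: vr[C=67584/12505 G=18258688/3288815 H=40987136/5289615] → run C
t=12: vr[C=16640/2501 G=18258688/3288815 H=40987136/5289615] → run G
t=13: vr[C=16640/2501 H=40987136/5289615] → run C
t=14: vr[C=98816/12505 H=40987136/5289615] → run H
t=15: vr[C=98816/12505 H=17930752/1763205] → run C
t=16: vr[H=17930752/1763205] → run H
t=17: vr[H=66597376/5289615] → run H
t=18: (idle)
t=19: (idle)
t=20: (idle)
t=21: (idle)
t=22: (idle)
t=23: (idle)

running at tick 4 = C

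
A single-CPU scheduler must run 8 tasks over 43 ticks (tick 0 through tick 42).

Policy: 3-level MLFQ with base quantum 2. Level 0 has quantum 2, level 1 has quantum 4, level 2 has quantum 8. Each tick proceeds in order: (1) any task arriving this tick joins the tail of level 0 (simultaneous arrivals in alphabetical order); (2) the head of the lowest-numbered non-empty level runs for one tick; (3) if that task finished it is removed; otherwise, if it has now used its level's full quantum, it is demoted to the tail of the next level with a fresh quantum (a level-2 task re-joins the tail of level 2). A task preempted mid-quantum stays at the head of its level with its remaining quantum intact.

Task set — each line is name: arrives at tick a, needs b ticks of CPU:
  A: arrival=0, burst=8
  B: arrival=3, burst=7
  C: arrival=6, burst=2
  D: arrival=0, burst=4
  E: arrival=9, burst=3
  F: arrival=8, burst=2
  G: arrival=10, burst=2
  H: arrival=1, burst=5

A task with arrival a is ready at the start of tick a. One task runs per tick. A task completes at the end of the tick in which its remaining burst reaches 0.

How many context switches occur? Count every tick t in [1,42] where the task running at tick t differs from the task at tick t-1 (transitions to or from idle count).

t=0: L0/L1/L2 = AD/-/- → run A
t=1: L0/L1/L2 = ADH/-/- → run A
t=2: L0/L1/L2 = DH/A/- → run D
t=3: L0/L1/L2 = DHB/A/- → run D
t=4: L0/L1/L2 = HB/AD/- → run H
t=5: L0/L1/L2 = HB/AD/- → run H
t=6: L0/L1/L2 = BC/ADH/- → run B
t=7: L0/L1/L2 = BC/ADH/- → run B
t=8: L0/L1/L2 = CF/ADHB/- → run C
t=9: L0/L1/L2 = CFE/ADHB/- → run C
t=10: L0/L1/L2 = FEG/ADHB/- → run F
t=11: L0/L1/L2 = FEG/ADHB/- → run F
t=12: L0/L1/L2 = EG/ADHB/- → run E
t=13: L0/L1/L2 = EG/ADHB/- → run E
t=14: L0/L1/L2 = G/ADHBE/- → run G
t=15: L0/L1/L2 = G/ADHBE/- → run G
t=16: L0/L1/L2 = -/ADHBE/- → run A
t=17: L0/L1/L2 = -/ADHBE/- → run A
t=18: L0/L1/L2 = -/ADHBE/- → run A
t=19: L0/L1/L2 = -/ADHBE/- → run A
t=20: L0/L1/L2 = -/DHBE/A → run D
t=21: L0/L1/L2 = -/DHBE/A → run D
t=22: L0/L1/L2 = -/HBE/A → run H
t=23: L0/L1/L2 = -/HBE/A → run H
t=24: L0/L1/L2 = -/HBE/A → run H
t=25: L0/L1/L2 = -/BE/A → run B
t=26: L0/L1/L2 = -/BE/A → run B
t=27: L0/L1/L2 = -/BE/A → run B
t=28: L0/L1/L2 = -/BE/A → run B
t=29: L0/L1/L2 = -/E/AB → run E
t=30: L0/L1/L2 = -/-/AB → run A
t=31: L0/L1/L2 = -/-/AB → run A
t=32: L0/L1/L2 = -/-/B → run B
t=33: (idle)
t=34: (idle)
t=35: (idle)
t=36: (idle)
t=37: (idle)
t=38: (idle)
t=39: (idle)
t=40: (idle)
t=41: (idle)
t=42: (idle)

context switches = 15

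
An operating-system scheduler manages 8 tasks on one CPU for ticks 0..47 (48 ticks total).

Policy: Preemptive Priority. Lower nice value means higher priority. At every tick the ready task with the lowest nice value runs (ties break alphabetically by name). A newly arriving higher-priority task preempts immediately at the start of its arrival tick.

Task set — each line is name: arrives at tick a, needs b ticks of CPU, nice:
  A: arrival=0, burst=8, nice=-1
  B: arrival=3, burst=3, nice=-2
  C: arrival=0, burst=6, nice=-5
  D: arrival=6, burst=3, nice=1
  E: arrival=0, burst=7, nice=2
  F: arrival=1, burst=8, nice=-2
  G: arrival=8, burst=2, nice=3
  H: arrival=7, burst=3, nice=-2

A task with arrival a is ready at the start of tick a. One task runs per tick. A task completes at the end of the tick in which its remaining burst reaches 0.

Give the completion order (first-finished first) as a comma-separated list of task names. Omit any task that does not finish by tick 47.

t=0: ready={A,C,E} → run C
t=1: ready={A,C,E,F} → run C
t=2: ready={A,C,E,F} → run C
t=3: ready={A,B,C,E,F} → run C
t=4: ready={A,B,C,E,F} → run C
t=5: ready={A,B,C,E,F} → run C
t=6: ready={A,B,D,E,F} → run B
t=7: ready={A,B,D,E,F,H} → run B
t=8: ready={A,B,D,E,F,G,H} → run B
t=9: ready={A,D,E,F,G,H} → run F
t=10: ready={A,D,E,F,G,H} → run F
t=11: ready={A,D,E,F,G,H} → run F
t=12: ready={A,D,E,F,G,H} → run F
t=13: ready={A,D,E,F,G,H} → run F
t=14: ready={A,D,E,F,G,H} → run F
t=15: ready={A,D,E,F,G,H} → run F
t=16: ready={A,D,E,F,G,H} → run F
t=17: ready={A,D,E,G,H} → run H
t=18: ready={A,D,E,G,H} → run H
t=19: ready={A,D,E,G,H} → run H
t=20: ready={A,D,E,G} → run A
t=21: ready={A,D,E,G} → run A
t=22: ready={A,D,E,G} → run A
t=23: ready={A,D,E,G} → run A
t=24: ready={A,D,E,G} → run A
t=25: ready={A,D,E,G} → run A
t=26: ready={A,D,E,G} → run A
t=27: ready={A,D,E,G} → run A
t=28: ready={D,E,G} → run D
t=29: ready={D,E,G} → run D
t=30: ready={D,E,G} → run D
t=31: ready={E,G} → run E
t=32: ready={E,G} → run E
t=33: ready={E,G} → run E
t=34: ready={E,G} → run E
t=35: ready={E,G} → run E
t=36: ready={E,G} → run E
t=37: ready={E,G} → run E
t=38: ready={G} → run G
t=39: ready={G} → run G
t=40: (idle)
t=41: (idle)
t=42: (idle)
t=43: (idle)
t=44: (idle)
t=45: (idle)
t=46: (idle)
t=47: (idle)

completion order = C, B, F, H, A, D, E, G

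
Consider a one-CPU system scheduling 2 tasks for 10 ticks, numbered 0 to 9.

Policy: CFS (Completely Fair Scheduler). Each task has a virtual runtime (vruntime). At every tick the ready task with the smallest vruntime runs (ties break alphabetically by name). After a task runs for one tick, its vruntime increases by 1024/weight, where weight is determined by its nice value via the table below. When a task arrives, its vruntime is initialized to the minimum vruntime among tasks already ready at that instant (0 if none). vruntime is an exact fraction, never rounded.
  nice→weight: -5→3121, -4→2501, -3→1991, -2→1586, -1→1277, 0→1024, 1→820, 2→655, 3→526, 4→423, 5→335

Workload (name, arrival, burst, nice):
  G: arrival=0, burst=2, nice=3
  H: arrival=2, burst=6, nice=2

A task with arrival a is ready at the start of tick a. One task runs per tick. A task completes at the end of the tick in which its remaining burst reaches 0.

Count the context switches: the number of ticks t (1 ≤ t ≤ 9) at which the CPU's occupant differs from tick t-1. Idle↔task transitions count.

t=0: vr[G=0] → run G
t=1: vr[G=512/263] → run G
t=2: vr[H=0] → run H
t=3: vr[H=1024/655] → run H
t=4: vr[H=2048/655] → run H
t=5: vr[H=3072/655] → run H
t=6: vr[H=4096/655] → run H
t=7: vr[H=1024/131] → run H
t=8: (idle)
t=9: (idle)

context switches = 2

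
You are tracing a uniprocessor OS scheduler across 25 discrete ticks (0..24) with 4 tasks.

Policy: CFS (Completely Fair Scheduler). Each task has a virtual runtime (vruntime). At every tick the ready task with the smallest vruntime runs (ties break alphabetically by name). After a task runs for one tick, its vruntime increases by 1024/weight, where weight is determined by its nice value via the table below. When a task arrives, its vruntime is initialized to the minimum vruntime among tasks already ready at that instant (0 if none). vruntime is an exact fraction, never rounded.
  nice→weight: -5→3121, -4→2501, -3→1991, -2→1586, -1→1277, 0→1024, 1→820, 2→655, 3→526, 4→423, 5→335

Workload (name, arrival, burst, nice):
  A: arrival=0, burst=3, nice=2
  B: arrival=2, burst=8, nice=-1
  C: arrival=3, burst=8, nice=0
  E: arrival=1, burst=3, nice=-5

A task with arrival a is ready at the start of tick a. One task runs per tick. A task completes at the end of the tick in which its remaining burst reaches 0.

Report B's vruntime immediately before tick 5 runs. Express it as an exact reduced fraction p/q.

t=0: vr[A=0] → run A
t=1: vr[A=1024/655 E=1024/655] → run A
t=2: vr[A=2048/655 B=1024/655 E=1024/655] → run B
t=3: vr[A=2048/655 B=1978368/836435 C=1024/655 E=1024/655] → run C
t=4: vr[A=2048/655 B=1978368/836435 C=1679/655 E=1024/655] → run E
t=5: vr[A=2048/655 B=1978368/836435 C=1679/655 E=3866624/2044255] → run E
t=6: vr[A=2048/655 B=1978368/836435 C=1679/655 E=4537344/2044255] → run E
t=7: vr[A=2048/655 B=1978368/836435 C=1679/655] → run B
t=8: vr[A=2048/655 B=2649088/836435 C=1679/655] → run C
t=9: vr[A=2048/655 B=2649088/836435 C=2334/655] → run A
t=10: vr[B=2649088/836435 C=2334/655] → run B
t=11: vr[B=3319808/836435 C=2334/655] → run C
t=12: vr[B=3319808/836435 C=2989/655] → run B
t=13: vr[B=3990528/836435 C=2989/655] → run C
t=14: vr[B=3990528/836435 C=3644/655] → run B
t=15: vr[B=4661248/836435 C=3644/655] → run C
t=16: vr[B=4661248/836435 C=4299/655] → run B
t=17: vr[B=5331968/836435 C=4299/655] → run B
t=18: vr[B=6002688/836435 C=4299/655] → run C
t=19: vr[B=6002688/836435 C=4954/655] → run B
t=20: vr[C=4954/655] → run C
t=21: vr[C=5609/655] → run C
t=22: (idle)
t=23: (idle)
t=24: (idle)

vruntime(B, start of tick 5) = 1978368/836435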